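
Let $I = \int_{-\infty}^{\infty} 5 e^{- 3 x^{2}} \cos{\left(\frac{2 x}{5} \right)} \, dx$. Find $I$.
$\frac{5 \sqrt{3} \sqrt{\pi}}{3 e^{\frac{1}{75}}}$

Let $b$ denote the cosine frequency and define $I(b) = \int_{-\infty}^{\infty} 5 e^{- 3 x^{2}} \cos{\left(b x \right)} \, dx$.

Differentiating under the integral sign,
$$I'(b) = \int_{-\infty}^{\infty} - 5 x e^{- 3 x^{2}} \sin{\left(b x \right)} \, dx.$$

Integrate $\int_{-\infty}^{\infty} x \sin(b x)\, e^{- 3 x^{2}}\, dx$ by parts with $u = \sin(b x)$ and $dv = x\, e^{- 3 x^{2}}\, dx$, giving $v = - \frac{e^{- 3 x^{2}}}{6}$. The boundary term vanishes and
$$\int_{-\infty}^{\infty} x \sin(b x)\, e^{- 3 x^{2}}\, dx = \frac{b}{6} \int_{-\infty}^{\infty} \cos(b x)\, e^{- 3 x^{2}}\, dx,$$
so $I'(b) = - \frac{b}{6}\, I(b)$.

This is a separable first-order ODE; solving with the initial condition $I(0) = \int_{-\infty}^{\infty} 5 e^{- 3 x^{2}}\,dx = \frac{5 \sqrt{3} \sqrt{\pi}}{3}$ gives
$$I(b) = \frac{5 \sqrt{3} \sqrt{\pi} e^{- \frac{b^{2}}{12}}}{3}.$$

Setting $b = \frac{2}{5}$:
$$I = \frac{5 \sqrt{3} \sqrt{\pi}}{3 e^{\frac{1}{75}}}.$$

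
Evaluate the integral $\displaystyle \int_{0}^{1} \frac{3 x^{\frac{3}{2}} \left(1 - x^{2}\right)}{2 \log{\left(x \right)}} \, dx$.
$\log{\left(\frac{5 \sqrt{5}}{27} \right)}$

Replace the exponent $\frac{3}{2}$ by a parameter $a$: let $I(a) = \int_{0}^{1} \frac{3 \left(- x^{\frac{7}{2}} + x^{a}\right)}{2 \log{\left(x \right)}} \, dx$.

Since $\dfrac{\partial}{\partial a}\,x^{a} = x^{a} \ln x$, the $\ln x$ in the denominator cancels and
$$\frac{dI}{da} = \int_{0}^{1} \frac{3}{2} x^{a} \, dx = \frac{3}{2} \left[\frac{x^{a+1}}{a+1}\right]_0^1 = \frac{3}{2 \left(a + 1\right)}.$$

Integrating with respect to $a$ gives $I(a) = \log{\left(\frac{2 \sqrt{2} \left(a + 1\right)^{\frac{3}{2}}}{27} \right)} + C$.

At $a = \frac{7}{2}$ the integrand is identically $0$, so $I(\frac{7}{2}) = 0$. The closed form gives $0$, hence $C = 0$.

Setting $a = \frac{3}{2}$:
$$I = \log{\left(\frac{5 \sqrt{5}}{27} \right)}.$$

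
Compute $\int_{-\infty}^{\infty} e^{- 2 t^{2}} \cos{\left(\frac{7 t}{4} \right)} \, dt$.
$\frac{\sqrt{2} \sqrt{\pi}}{2 e^{\frac{49}{128}}}$

Treat the cosine frequency as a parameter and define $I(b) = \int_{-\infty}^{\infty} e^{- 2 t^{2}} \cos{\left(b t \right)} \, dt$.

Differentiating under the integral sign,
$$I'(b) = \int_{-\infty}^{\infty} - t e^{- 2 t^{2}} \sin{\left(b t \right)} \, dt.$$

Integrate $\int_{-\infty}^{\infty} t \sin(b t)\, e^{- 2 t^{2}}\, dt$ by parts with $u = \sin(b t)$ and $dv = t\, e^{- 2 t^{2}}\, dt$, giving $v = - \frac{e^{- 2 t^{2}}}{4}$. The boundary term vanishes and
$$\int_{-\infty}^{\infty} t \sin(b t)\, e^{- 2 t^{2}}\, dt = \frac{b}{4} \int_{-\infty}^{\infty} \cos(b t)\, e^{- 2 t^{2}}\, dt,$$
so $I'(b) = - \frac{b}{4}\, I(b)$.

This is a separable first-order ODE; solving with the initial condition $I(0) = \int_{-\infty}^{\infty} e^{- 2 t^{2}}\,dt = \frac{\sqrt{2} \sqrt{\pi}}{2}$ gives
$$I(b) = \frac{\sqrt{2} \sqrt{\pi} e^{- \frac{b^{2}}{8}}}{2}.$$

Setting $b = \frac{7}{4}$:
$$I = \frac{\sqrt{2} \sqrt{\pi}}{2 e^{\frac{49}{128}}}.$$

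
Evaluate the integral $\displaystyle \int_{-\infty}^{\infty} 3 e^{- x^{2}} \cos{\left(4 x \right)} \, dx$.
$\frac{3 \sqrt{\pi}}{e^{4}}$

Let $b$ denote the cosine frequency and define $I(b) = \int_{-\infty}^{\infty} 3 e^{- x^{2}} \cos{\left(b x \right)} \, dx$.

Differentiating under the integral sign,
$$I'(b) = \int_{-\infty}^{\infty} - 3 x e^{- x^{2}} \sin{\left(b x \right)} \, dx.$$

Integrate $\int_{-\infty}^{\infty} x \sin(b x)\, e^{- x^{2}}\, dx$ by parts with $u = \sin(b x)$ and $dv = x\, e^{- x^{2}}\, dx$, giving $v = - \frac{e^{- x^{2}}}{2}$. The boundary term vanishes and
$$\int_{-\infty}^{\infty} x \sin(b x)\, e^{- x^{2}}\, dx = \frac{b}{2} \int_{-\infty}^{\infty} \cos(b x)\, e^{- x^{2}}\, dx,$$
so $I'(b) = - \frac{b}{2}\, I(b)$.

This is a separable first-order ODE; solving with the initial condition $I(0) = \int_{-\infty}^{\infty} 3 e^{- x^{2}}\,dx = 3 \sqrt{\pi}$ gives
$$I(b) = 3 \sqrt{\pi} e^{- \frac{b^{2}}{4}}.$$

Setting $b = 4$:
$$I = \frac{3 \sqrt{\pi}}{e^{4}}.$$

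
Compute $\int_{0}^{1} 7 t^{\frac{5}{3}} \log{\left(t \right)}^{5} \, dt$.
$- \frac{76545}{32768}$

Begin with the known integral
$$J(a) = \int_{0}^{1} 7 t^{a} \, dt = \frac{7}{a + 1}.$$

Differentiating under the integral sign brings down a factor of $\ln t$:
$$\frac{dJ}{da} = \int_{0}^{1} 7 t^{a} \log{\left(t \right)} \, dt = - \frac{7}{\left(a + 1\right)^{2}}.$$

Repeating $5$ times in total — each differentiation brings down another $\ln t$ — gives
$$\frac{d^{5}J}{da^{5}} = \int_{0}^{1} 7 t^{a} \log{\left(t \right)}^{5} \, dt = - \frac{840}{\left(a + 1\right)^{6}},$$
and the integrand here is exactly the target integrand, so $I = - \frac{840}{\left(a + 1\right)^{6}}$.

Setting $a = \frac{5}{3}$:
$$I = - \frac{76545}{32768}.$$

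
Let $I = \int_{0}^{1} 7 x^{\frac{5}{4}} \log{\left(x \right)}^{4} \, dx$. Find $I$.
$\frac{57344}{19683}$

Start from the elementary integral
$$J(a) = \int_{0}^{1} 7 x^{a} \, dx = \frac{7}{a + 1}.$$

Differentiating under the integral sign brings down a factor of $\ln x$:
$$\frac{dJ}{da} = \int_{0}^{1} 7 x^{a} \log{\left(x \right)} \, dx = - \frac{7}{\left(a + 1\right)^{2}}.$$

Repeating $4$ times in total — each differentiation brings down another $\ln x$ — gives
$$\frac{d^{4}J}{da^{4}} = \int_{0}^{1} 7 x^{a} \log{\left(x \right)}^{4} \, dx = \frac{168}{\left(a + 1\right)^{5}},$$
and the integrand here is exactly the target integrand, so $I = \frac{168}{\left(a + 1\right)^{5}}$.

Setting $a = \frac{5}{4}$:
$$I = \frac{57344}{19683}.$$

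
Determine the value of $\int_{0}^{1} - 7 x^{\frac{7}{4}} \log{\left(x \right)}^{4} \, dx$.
$- \frac{172032}{161051}$

Consider the simpler parametrised integral
$$J(a) = \int_{0}^{1} - 7 x^{a} \, dx = - \frac{7}{a + 1}.$$

Differentiating under the integral sign brings down a factor of $\ln x$:
$$\frac{dJ}{da} = \int_{0}^{1} - 7 x^{a} \log{\left(x \right)} \, dx = \frac{7}{\left(a + 1\right)^{2}}.$$

Repeating $4$ times in total — each differentiation brings down another $\ln x$ — gives
$$\frac{d^{4}J}{da^{4}} = \int_{0}^{1} - 7 x^{a} \log{\left(x \right)}^{4} \, dx = - \frac{168}{\left(a + 1\right)^{5}},$$
and the integrand here is exactly the target integrand, so $I = - \frac{168}{\left(a + 1\right)^{5}}$.

Setting $a = \frac{7}{4}$:
$$I = - \frac{172032}{161051}.$$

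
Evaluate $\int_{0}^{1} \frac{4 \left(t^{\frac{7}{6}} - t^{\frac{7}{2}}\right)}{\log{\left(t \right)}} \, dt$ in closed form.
$\log{\left(\frac{28561}{531441} \right)}$

Introduce a parameter $a$ in the exponent: let $I(a) = \int_{0}^{1} \frac{4 \left(- t^{\frac{7}{2}} + t^{a}\right)}{\log{\left(t \right)}} \, dt$.

Since $\dfrac{\partial}{\partial a}\,t^{a} = t^{a} \ln t$, the $\ln t$ in the denominator cancels and
$$\frac{dI}{da} = \int_{0}^{1} 4 t^{a} \, dt = 4 \left[\frac{t^{a+1}}{a+1}\right]_0^1 = \frac{4}{a + 1}.$$

Integrating with respect to $a$ gives $I(a) = \log{\left(\frac{16 \left(a + 1\right)^{4}}{6561} \right)} + C$.

At $a = \frac{7}{2}$ the integrand is identically $0$, so $I(\frac{7}{2}) = 0$. The closed form gives $0$, hence $C = 0$.

Setting $a = \frac{7}{6}$:
$$I = \log{\left(\frac{28561}{531441} \right)}.$$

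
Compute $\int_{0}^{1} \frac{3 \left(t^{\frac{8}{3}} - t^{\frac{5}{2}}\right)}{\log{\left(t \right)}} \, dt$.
$- \log{\left(\frac{9261}{10648} \right)}$

Introduce a parameter $a$ in the exponent: let $I(a) = \int_{0}^{1} \frac{3 \left(t^{\frac{8}{3}} - t^{a}\right)}{\log{\left(t \right)}} \, dt$.

Since $\dfrac{\partial}{\partial a}\,t^{a} = t^{a} \ln t$, the $\ln t$ in the denominator cancels and
$$\frac{dI}{da} = \int_{0}^{1} -3 t^{a} \, dt = -3 \left[\frac{t^{a+1}}{a+1}\right]_0^1 = - \frac{3}{a + 1}.$$

Integrating with respect to $a$ gives $I(a) = - \log{\left(\frac{27 \left(a + 1\right)^{3}}{1331} \right)} + C$.

At $a = \frac{8}{3}$ the integrand is identically $0$, so $I(\frac{8}{3}) = 0$. The closed form gives $0$, hence $C = 0$.

Setting $a = \frac{5}{2}$:
$$I = - \log{\left(\frac{9261}{10648} \right)}.$$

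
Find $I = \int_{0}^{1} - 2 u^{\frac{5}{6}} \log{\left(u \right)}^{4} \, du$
$- \frac{373248}{161051}$

Begin with the known integral
$$J(a) = \int_{0}^{1} - 2 u^{a} \, du = - \frac{2}{a + 1}.$$

Differentiating under the integral sign brings down a factor of $\ln u$:
$$\frac{dJ}{da} = \int_{0}^{1} - 2 u^{a} \log{\left(u \right)} \, du = \frac{2}{\left(a + 1\right)^{2}}.$$

Repeating $4$ times in total — each differentiation brings down another $\ln u$ — gives
$$\frac{d^{4}J}{da^{4}} = \int_{0}^{1} - 2 u^{a} \log{\left(u \right)}^{4} \, du = - \frac{48}{\left(a + 1\right)^{5}},$$
and the integrand here is exactly the target integrand, so $I = - \frac{48}{\left(a + 1\right)^{5}}$.

Setting $a = \frac{5}{6}$:
$$I = - \frac{373248}{161051}.$$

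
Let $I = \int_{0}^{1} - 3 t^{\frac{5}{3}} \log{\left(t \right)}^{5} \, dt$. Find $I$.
$\frac{32805}{32768}$

Start from the elementary integral
$$J(a) = \int_{0}^{1} - 3 t^{a} \, dt = - \frac{3}{a + 1}.$$

Differentiating under the integral sign brings down a factor of $\ln t$:
$$\frac{dJ}{da} = \int_{0}^{1} - 3 t^{a} \log{\left(t \right)} \, dt = \frac{3}{\left(a + 1\right)^{2}}.$$

Repeating $5$ times in total — each differentiation brings down another $\ln t$ — gives
$$\frac{d^{5}J}{da^{5}} = \int_{0}^{1} - 3 t^{a} \log{\left(t \right)}^{5} \, dt = \frac{360}{\left(a + 1\right)^{6}},$$
and the integrand here is exactly the target integrand, so $I = \frac{360}{\left(a + 1\right)^{6}}$.

Setting $a = \frac{5}{3}$:
$$I = \frac{32805}{32768}.$$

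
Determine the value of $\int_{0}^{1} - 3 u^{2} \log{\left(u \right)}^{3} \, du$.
$\frac{2}{9}$

Consider the simpler parametrised integral
$$J(a) = \int_{0}^{1} - 3 u^{a} \, du = - \frac{3}{a + 1}.$$

Differentiating under the integral sign brings down a factor of $\ln u$:
$$\frac{dJ}{da} = \int_{0}^{1} - 3 u^{a} \log{\left(u \right)} \, du = \frac{3}{\left(a + 1\right)^{2}}.$$

Repeating $3$ times in total — each differentiation brings down another $\ln u$ — gives
$$\frac{d^{3}J}{da^{3}} = \int_{0}^{1} - 3 u^{a} \log{\left(u \right)}^{3} \, du = \frac{18}{\left(a + 1\right)^{4}},$$
and the integrand here is exactly the target integrand, so $I = \frac{18}{\left(a + 1\right)^{4}}$.

Setting $a = 2$:
$$I = \frac{2}{9}.$$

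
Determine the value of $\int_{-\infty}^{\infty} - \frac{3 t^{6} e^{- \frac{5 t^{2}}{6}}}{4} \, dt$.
$- \frac{243 \sqrt{30} \sqrt{\pi}}{500}$

Begin with the known integral
$$J(a) = \int_{-\infty}^{\infty} - \frac{3 e^{- a t^{2}}}{4} \, dt = - \frac{3 \sqrt{\pi}}{4 \sqrt{a}}.$$

Differentiating under the integral sign brings down a factor of $(-t^2)$:
$$\frac{dJ}{da} = \int_{-\infty}^{\infty} \frac{3 t^{2} e^{- a t^{2}}}{4} \, dt = \frac{3 \sqrt{\pi}}{8 a^{\frac{3}{2}}}.$$

Repeating $3$ times in total — each differentiation brings down another $(-t^2)$ — gives
$$\frac{d^{3}J}{da^{3}} = \int_{-\infty}^{\infty} \frac{3 t^{6} e^{- a t^{2}}}{4} \, dt = \frac{45 \sqrt{\pi}}{32 a^{\frac{7}{2}}},$$
and the integrand here is $(-1)^{3}$ times the target integrand, so $I = (-1)^{3}\,\frac{d^{3}J}{da^{3}} = - \frac{45 \sqrt{\pi}}{32 a^{\frac{7}{2}}}$.

Setting $a = \frac{5}{6}$:
$$I = - \frac{243 \sqrt{30} \sqrt{\pi}}{500}.$$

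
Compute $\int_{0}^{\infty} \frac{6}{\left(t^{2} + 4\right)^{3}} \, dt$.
$\frac{9 \pi}{256}$

Begin with the known result
$$J(a) = \int_{0}^{\infty} \frac{6}{a^{2} + t^{2}} \, dt = \frac{3 \pi}{a}.$$

Differentiating under the integral sign with respect to $a$,
$$\frac{dJ}{da} = \int_{0}^{\infty} - \frac{12 a}{\left(a^{2} + t^{2}\right)^{2}} \, dt = - \frac{3 \pi}{a^{2}},$$
so $\int_{0}^{\infty} \frac{6}{\left(a^{2} + t^{2}\right)^{2}} \, dt = \frac{3 \pi}{2 a^{3}}$.

Repeating — each differentiation of $1/(t^2+a^2)^j$ produces $-2ja/(t^2+a^2)^{j+1}$ — and dividing through by $-2ja$ at each step yields, after $2$ differentiations in total,
$$\int_{0}^{\infty} \frac{6}{\left(a^{2} + t^{2}\right)^{3}} \, dt = \frac{9 \pi}{8 a^{5}}.$$

Setting $a = 2$:
$$I = \frac{9 \pi}{256}.$$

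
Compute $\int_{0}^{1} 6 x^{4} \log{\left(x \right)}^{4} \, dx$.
$\frac{144}{3125}$

Begin with the known integral
$$J(a) = \int_{0}^{1} 6 x^{a} \, dx = \frac{6}{a + 1}.$$

Differentiating under the integral sign brings down a factor of $\ln x$:
$$\frac{dJ}{da} = \int_{0}^{1} 6 x^{a} \log{\left(x \right)} \, dx = - \frac{6}{\left(a + 1\right)^{2}}.$$

Repeating $4$ times in total — each differentiation brings down another $\ln x$ — gives
$$\frac{d^{4}J}{da^{4}} = \int_{0}^{1} 6 x^{a} \log{\left(x \right)}^{4} \, dx = \frac{144}{\left(a + 1\right)^{5}},$$
and the integrand here is exactly the target integrand, so $I = \frac{144}{\left(a + 1\right)^{5}}$.

Setting $a = 4$:
$$I = \frac{144}{3125}.$$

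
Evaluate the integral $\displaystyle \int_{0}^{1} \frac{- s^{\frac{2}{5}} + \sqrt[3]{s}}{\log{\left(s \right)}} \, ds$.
$\log{\left(\frac{20}{21} \right)}$

Replace the exponent $\frac{1}{3}$ by a parameter $a$: let $I(a) = \int_{0}^{1} \frac{- s^{\frac{2}{5}} + s^{a}}{\log{\left(s \right)}} \, ds$.

Since $\dfrac{\partial}{\partial a}\,s^{a} = s^{a} \ln s$, the $\ln s$ in the denominator cancels and
$$\frac{dI}{da} = \int_{0}^{1} s^{a} \, ds = \left[\frac{s^{a+1}}{a+1}\right]_0^1 = \frac{1}{a + 1}.$$

Integrating with respect to $a$ gives $I(a) = \log{\left(\frac{5 a}{7} + \frac{5}{7} \right)} + C$.

At $a = \frac{2}{5}$ the integrand is identically $0$, so $I(\frac{2}{5}) = 0$. The closed form gives $0$, hence $C = 0$.

Setting $a = \frac{1}{3}$:
$$I = \log{\left(\frac{20}{21} \right)}.$$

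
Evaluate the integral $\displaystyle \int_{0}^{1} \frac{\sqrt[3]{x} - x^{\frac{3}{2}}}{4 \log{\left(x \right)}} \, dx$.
$\log{\left(\frac{30^{\frac{3}{4}}}{15} \right)}$

Introduce a parameter $a$ in the exponent: let $I(a) = \int_{0}^{1} \frac{- x^{\frac{3}{2}} + x^{a}}{4 \log{\left(x \right)}} \, dx$.

Since $\dfrac{\partial}{\partial a}\,x^{a} = x^{a} \ln x$, the $\ln x$ in the denominator cancels and
$$\frac{dI}{da} = \int_{0}^{1} \frac{1}{4} x^{a} \, dx = \frac{1}{4} \left[\frac{x^{a+1}}{a+1}\right]_0^1 = \frac{1}{4 \left(a + 1\right)}.$$

Integrating with respect to $a$ gives $I(a) = \frac{\log{\left(a + 1 \right)}}{4} - \frac{\log{\left(5 \right)}}{4} + \frac{\log{\left(2 \right)}}{4} + C$.

At $a = \frac{3}{2}$ the integrand is identically $0$, so $I(\frac{3}{2}) = 0$. The closed form gives $0$, hence $C = 0$.

Setting $a = \frac{1}{3}$:
$$I = \log{\left(\frac{30^{\frac{3}{4}}}{15} \right)}.$$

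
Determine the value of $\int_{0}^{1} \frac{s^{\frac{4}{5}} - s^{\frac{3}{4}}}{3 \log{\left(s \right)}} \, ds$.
$\log{\left(\frac{210^{\frac{2}{3}}}{35} \right)}$

Introduce a parameter $a$ in the exponent: let $I(a) = \int_{0}^{1} \frac{- s^{\frac{3}{4}} + s^{a}}{3 \log{\left(s \right)}} \, ds$.

Since $\dfrac{\partial}{\partial a}\,s^{a} = s^{a} \ln s$, the $\ln s$ in the denominator cancels and
$$\frac{dI}{da} = \int_{0}^{1} \frac{1}{3} s^{a} \, ds = \frac{1}{3} \left[\frac{s^{a+1}}{a+1}\right]_0^1 = \frac{1}{3 \left(a + 1\right)}.$$

Integrating with respect to $a$ gives $I(a) = \log{\left(\frac{14^{\frac{2}{3}} \sqrt[3]{a + 1}}{7} \right)} + C$.

At $a = \frac{3}{4}$ the integrand is identically $0$, so $I(\frac{3}{4}) = 0$. The closed form gives $0$, hence $C = 0$.

Setting $a = \frac{4}{5}$:
$$I = \log{\left(\frac{210^{\frac{2}{3}}}{35} \right)}.$$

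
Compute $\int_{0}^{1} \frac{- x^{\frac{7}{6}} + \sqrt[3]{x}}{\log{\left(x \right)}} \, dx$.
$\log{\left(\frac{8}{13} \right)}$

Replace the exponent $\frac{1}{3}$ by a parameter $a$: let $I(a) = \int_{0}^{1} \frac{- x^{\frac{7}{6}} + x^{a}}{\log{\left(x \right)}} \, dx$.

Since $\dfrac{\partial}{\partial a}\,x^{a} = x^{a} \ln x$, the $\ln x$ in the denominator cancels and
$$\frac{dI}{da} = \int_{0}^{1} x^{a} \, dx = \left[\frac{x^{a+1}}{a+1}\right]_0^1 = \frac{1}{a + 1}.$$

Integrating with respect to $a$ gives $I(a) = \log{\left(\frac{6 a}{13} + \frac{6}{13} \right)} + C$.

At $a = \frac{7}{6}$ the integrand is identically $0$, so $I(\frac{7}{6}) = 0$. The closed form gives $0$, hence $C = 0$.

Setting $a = \frac{1}{3}$:
$$I = \log{\left(\frac{8}{13} \right)}.$$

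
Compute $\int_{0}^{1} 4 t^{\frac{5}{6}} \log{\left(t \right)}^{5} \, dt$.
$- \frac{22394880}{1771561}$

Start from the elementary integral
$$J(a) = \int_{0}^{1} 4 t^{a} \, dt = \frac{4}{a + 1}.$$

Differentiating under the integral sign brings down a factor of $\ln t$:
$$\frac{dJ}{da} = \int_{0}^{1} 4 t^{a} \log{\left(t \right)} \, dt = - \frac{4}{\left(a + 1\right)^{2}}.$$

Repeating $5$ times in total — each differentiation brings down another $\ln t$ — gives
$$\frac{d^{5}J}{da^{5}} = \int_{0}^{1} 4 t^{a} \log{\left(t \right)}^{5} \, dt = - \frac{480}{\left(a + 1\right)^{6}},$$
and the integrand here is exactly the target integrand, so $I = - \frac{480}{\left(a + 1\right)^{6}}$.

Setting $a = \frac{5}{6}$:
$$I = - \frac{22394880}{1771561}.$$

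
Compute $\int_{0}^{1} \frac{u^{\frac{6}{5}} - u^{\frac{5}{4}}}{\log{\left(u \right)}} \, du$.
$- \log{\left(45 \right)} + \log{\left(44 \right)}$

Consider the one-parameter family: let $I(a) = \int_{0}^{1} \frac{u^{\frac{6}{5}} - u^{a}}{\log{\left(u \right)}} \, du$.

Since $\dfrac{\partial}{\partial a}\,u^{a} = u^{a} \ln u$, the $\ln u$ in the denominator cancels and
$$\frac{dI}{da} = \int_{0}^{1} -1 u^{a} \, du = -1 \left[\frac{u^{a+1}}{a+1}\right]_0^1 = - \frac{1}{a + 1}.$$

Integrating with respect to $a$ gives $I(a) = - \log{\left(\frac{5 a}{11} + \frac{5}{11} \right)} + C$.

At $a = \frac{6}{5}$ the integrand is identically $0$, so $I(\frac{6}{5}) = 0$. The closed form gives $0$, hence $C = 0$.

Setting $a = \frac{5}{4}$:
$$I = - \log{\left(45 \right)} + \log{\left(44 \right)}.$$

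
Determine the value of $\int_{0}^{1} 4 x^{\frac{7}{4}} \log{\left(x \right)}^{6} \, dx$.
$\frac{47185920}{19487171}$

Start from the elementary integral
$$J(a) = \int_{0}^{1} 4 x^{a} \, dx = \frac{4}{a + 1}.$$

Differentiating under the integral sign brings down a factor of $\ln x$:
$$\frac{dJ}{da} = \int_{0}^{1} 4 x^{a} \log{\left(x \right)} \, dx = - \frac{4}{\left(a + 1\right)^{2}}.$$

Repeating $6$ times in total — each differentiation brings down another $\ln x$ — gives
$$\frac{d^{6}J}{da^{6}} = \int_{0}^{1} 4 x^{a} \log{\left(x \right)}^{6} \, dx = \frac{2880}{\left(a + 1\right)^{7}},$$
and the integrand here is exactly the target integrand, so $I = \frac{2880}{\left(a + 1\right)^{7}}$.

Setting $a = \frac{7}{4}$:
$$I = \frac{47185920}{19487171}.$$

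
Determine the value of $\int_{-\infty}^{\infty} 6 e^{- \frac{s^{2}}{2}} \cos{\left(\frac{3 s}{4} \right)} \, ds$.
$\frac{6 \sqrt{2} \sqrt{\pi}}{e^{\frac{9}{32}}}$

Define $I(b) = \int_{-\infty}^{\infty} 6 e^{- \frac{s^{2}}{2}} \cos{\left(b s \right)} \, ds$.

Differentiating under the integral sign,
$$I'(b) = \int_{-\infty}^{\infty} - 6 s e^{- \frac{s^{2}}{2}} \sin{\left(b s \right)} \, ds.$$

Integrate $\int_{-\infty}^{\infty} s \sin(b s)\, e^{- \frac{s^{2}}{2}}\, ds$ by parts with $u = \sin(b s)$ and $dv = s\, e^{- \frac{s^{2}}{2}}\, ds$, giving $v = - e^{- \frac{s^{2}}{2}}$. The boundary term vanishes and
$$\int_{-\infty}^{\infty} s \sin(b s)\, e^{- \frac{s^{2}}{2}}\, ds = b \int_{-\infty}^{\infty} \cos(b s)\, e^{- \frac{s^{2}}{2}}\, ds,$$
so $I'(b) = - b\, I(b)$.

This is a separable first-order ODE; solving with the initial condition $I(0) = \int_{-\infty}^{\infty} 6 e^{- \frac{s^{2}}{2}}\,ds = 6 \sqrt{2} \sqrt{\pi}$ gives
$$I(b) = 6 \sqrt{2} \sqrt{\pi} e^{- \frac{b^{2}}{2}}.$$

Setting $b = \frac{3}{4}$:
$$I = \frac{6 \sqrt{2} \sqrt{\pi}}{e^{\frac{9}{32}}}.$$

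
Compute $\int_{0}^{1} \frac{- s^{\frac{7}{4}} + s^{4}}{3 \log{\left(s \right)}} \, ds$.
$- \frac{\log{\left(11 \right)}}{3} + \frac{\log{\left(20 \right)}}{3}$

Replace the exponent $\frac{7}{4}$ by a parameter $a$: let $I(a) = \int_{0}^{1} \frac{s^{4} - s^{a}}{3 \log{\left(s \right)}} \, ds$.

Since $\dfrac{\partial}{\partial a}\,s^{a} = s^{a} \ln s$, the $\ln s$ in the denominator cancels and
$$\frac{dI}{da} = \int_{0}^{1} - \frac{1}{3} s^{a} \, ds = - \frac{1}{3} \left[\frac{s^{a+1}}{a+1}\right]_0^1 = - \frac{1}{3 a + 3}.$$

Integrating with respect to $a$ gives $I(a) = - \frac{\log{\left(a + 1 \right)}}{3} + \frac{\log{\left(5 \right)}}{3} + C$.

At $a = 4$ the integrand is identically $0$, so $I(4) = 0$. The closed form gives $0$, hence $C = 0$.

Setting $a = \frac{7}{4}$:
$$I = - \frac{\log{\left(11 \right)}}{3} + \frac{\log{\left(20 \right)}}{3}.$$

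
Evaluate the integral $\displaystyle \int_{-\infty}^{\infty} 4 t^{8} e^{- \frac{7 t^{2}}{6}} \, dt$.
$\frac{4860 \sqrt{42} \sqrt{\pi}}{2401}$

Start from the elementary integral
$$J(a) = \int_{-\infty}^{\infty} 4 e^{- a t^{2}} \, dt = \frac{4 \sqrt{\pi}}{\sqrt{a}}.$$

Differentiating under the integral sign brings down a factor of $(-t^2)$:
$$\frac{dJ}{da} = \int_{-\infty}^{\infty} - 4 t^{2} e^{- a t^{2}} \, dt = - \frac{2 \sqrt{\pi}}{a^{\frac{3}{2}}}.$$

Repeating $4$ times in total — each differentiation brings down another $(-t^2)$ — gives
$$\frac{d^{4}J}{da^{4}} = \int_{-\infty}^{\infty} 4 t^{8} e^{- a t^{2}} \, dt = \frac{105 \sqrt{\pi}}{4 a^{\frac{9}{2}}},$$
and the integrand here is exactly the target integrand, so $I = \frac{105 \sqrt{\pi}}{4 a^{\frac{9}{2}}}$.

Setting $a = \frac{7}{6}$:
$$I = \frac{4860 \sqrt{42} \sqrt{\pi}}{2401}.$$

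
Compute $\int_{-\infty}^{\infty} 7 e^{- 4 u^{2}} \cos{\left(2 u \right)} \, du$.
$\frac{7 \sqrt{\pi}}{2 e^{\frac{1}{4}}}$

Define $I(b) = \int_{-\infty}^{\infty} 7 e^{- 4 u^{2}} \cos{\left(b u \right)} \, du$.

Differentiating under the integral sign,
$$I'(b) = \int_{-\infty}^{\infty} - 7 u e^{- 4 u^{2}} \sin{\left(b u \right)} \, du.$$

Integrate $\int_{-\infty}^{\infty} u \sin(b u)\, e^{- 4 u^{2}}\, du$ by parts with $w = \sin(b u)$ and $dv = u\, e^{- 4 u^{2}}\, du$, giving $v = - \frac{e^{- 4 u^{2}}}{8}$. The boundary term vanishes and
$$\int_{-\infty}^{\infty} u \sin(b u)\, e^{- 4 u^{2}}\, du = \frac{b}{8} \int_{-\infty}^{\infty} \cos(b u)\, e^{- 4 u^{2}}\, du,$$
so $I'(b) = - \frac{b}{8}\, I(b)$.

This is a separable first-order ODE; solving with the initial condition $I(0) = \int_{-\infty}^{\infty} 7 e^{- 4 u^{2}}\,du = \frac{7 \sqrt{\pi}}{2}$ gives
$$I(b) = \frac{7 \sqrt{\pi} e^{- \frac{b^{2}}{16}}}{2}.$$

Setting $b = 2$:
$$I = \frac{7 \sqrt{\pi}}{2 e^{\frac{1}{4}}}.$$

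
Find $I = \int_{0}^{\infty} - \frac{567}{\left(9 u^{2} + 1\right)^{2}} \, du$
$- \frac{189 \pi}{4}$

Start from the standard arctangent integral
$$J(a) = \int_{0}^{\infty} - \frac{7}{a^{2} + u^{2}} \, du = - \frac{7 \pi}{2 a}.$$

Differentiating under the integral sign with respect to $a$,
$$\frac{dJ}{da} = \int_{0}^{\infty} \frac{14 a}{\left(a^{2} + u^{2}\right)^{2}} \, du = \frac{7 \pi}{2 a^{2}},$$
so $\int_{0}^{\infty} - \frac{7}{\left(a^{2} + u^{2}\right)^{2}} \, du = - \frac{7 \pi}{4 a^{3}}$.

Setting $a = \frac{1}{3}$:
$$I = - \frac{189 \pi}{4}.$$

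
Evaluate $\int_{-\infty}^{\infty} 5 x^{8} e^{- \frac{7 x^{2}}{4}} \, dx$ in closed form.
$\frac{2400 \sqrt{7} \sqrt{\pi}}{2401}$

Begin with the known integral
$$J(a) = \int_{-\infty}^{\infty} 5 e^{- a x^{2}} \, dx = \frac{5 \sqrt{\pi}}{\sqrt{a}}.$$

Differentiating under the integral sign brings down a factor of $(-x^2)$:
$$\frac{dJ}{da} = \int_{-\infty}^{\infty} - 5 x^{2} e^{- a x^{2}} \, dx = - \frac{5 \sqrt{\pi}}{2 a^{\frac{3}{2}}}.$$

Repeating $4$ times in total — each differentiation brings down another $(-x^2)$ — gives
$$\frac{d^{4}J}{da^{4}} = \int_{-\infty}^{\infty} 5 x^{8} e^{- a x^{2}} \, dx = \frac{525 \sqrt{\pi}}{16 a^{\frac{9}{2}}},$$
and the integrand here is exactly the target integrand, so $I = \frac{525 \sqrt{\pi}}{16 a^{\frac{9}{2}}}$.

Setting $a = \frac{7}{4}$:
$$I = \frac{2400 \sqrt{7} \sqrt{\pi}}{2401}.$$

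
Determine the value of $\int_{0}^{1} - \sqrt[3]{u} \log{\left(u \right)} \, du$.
$\frac{9}{16}$

Begin with the known integral
$$J(a) = \int_{0}^{1} - u^{a} \, du = - \frac{1}{a + 1}.$$

Differentiating under the integral sign brings down a factor of $\ln u$:
$$\frac{dJ}{da} = \int_{0}^{1} - u^{a} \log{\left(u \right)} \, du = \frac{1}{\left(a + 1\right)^{2}}.$$

The integral on the left is $I$, so $I = \frac{1}{\left(a + 1\right)^{2}}$.

Setting $a = \frac{1}{3}$:
$$I = \frac{9}{16}.$$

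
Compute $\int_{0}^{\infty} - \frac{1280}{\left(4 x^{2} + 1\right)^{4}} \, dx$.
$- 100 \pi$

Begin with the known result
$$J(a) = \int_{0}^{\infty} - \frac{5}{a^{2} + x^{2}} \, dx = - \frac{5 \pi}{2 a}.$$

Differentiating under the integral sign with respect to $a$,
$$\frac{dJ}{da} = \int_{0}^{\infty} \frac{10 a}{\left(a^{2} + x^{2}\right)^{2}} \, dx = \frac{5 \pi}{2 a^{2}},$$
so $\int_{0}^{\infty} - \frac{5}{\left(a^{2} + x^{2}\right)^{2}} \, dx = - \frac{5 \pi}{4 a^{3}}$.

Repeating — each differentiation of $1/(x^2+a^2)^j$ produces $-2ja/(x^2+a^2)^{j+1}$ — and dividing through by $-2ja$ at each step yields, after $3$ differentiations in total,
$$\int_{0}^{\infty} - \frac{5}{\left(a^{2} + x^{2}\right)^{4}} \, dx = - \frac{25 \pi}{32 a^{7}}.$$

Setting $a = \frac{1}{2}$:
$$I = - 100 \pi.$$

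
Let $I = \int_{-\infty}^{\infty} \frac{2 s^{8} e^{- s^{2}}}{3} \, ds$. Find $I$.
$\frac{35 \sqrt{\pi}}{8}$

Begin with the known integral
$$J(a) = \int_{-\infty}^{\infty} \frac{2 e^{- a s^{2}}}{3} \, ds = \frac{2 \sqrt{\pi}}{3 \sqrt{a}}.$$

Differentiating under the integral sign brings down a factor of $(-s^2)$:
$$\frac{dJ}{da} = \int_{-\infty}^{\infty} - \frac{2 s^{2} e^{- a s^{2}}}{3} \, ds = - \frac{\sqrt{\pi}}{3 a^{\frac{3}{2}}}.$$

Repeating $4$ times in total — each differentiation brings down another $(-s^2)$ — gives
$$\frac{d^{4}J}{da^{4}} = \int_{-\infty}^{\infty} \frac{2 s^{8} e^{- a s^{2}}}{3} \, ds = \frac{35 \sqrt{\pi}}{8 a^{\frac{9}{2}}},$$
and the integrand here is exactly the target integrand, so $I = \frac{35 \sqrt{\pi}}{8 a^{\frac{9}{2}}}$.

Setting $a = 1$:
$$I = \frac{35 \sqrt{\pi}}{8}.$$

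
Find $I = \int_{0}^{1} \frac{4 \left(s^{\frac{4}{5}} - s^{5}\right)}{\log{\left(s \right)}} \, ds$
$- \log{\left(\frac{10000}{81} \right)}$

Replace the exponent $5$ by a parameter $a$: let $I(a) = \int_{0}^{1} \frac{4 \left(s^{\frac{4}{5}} - s^{a}\right)}{\log{\left(s \right)}} \, ds$.

Since $\dfrac{\partial}{\partial a}\,s^{a} = s^{a} \ln s$, the $\ln s$ in the denominator cancels and
$$\frac{dI}{da} = \int_{0}^{1} -4 s^{a} \, ds = -4 \left[\frac{s^{a+1}}{a+1}\right]_0^1 = - \frac{4}{a + 1}.$$

Integrating with respect to $a$ gives $I(a) = - \log{\left(\frac{625 \left(a + 1\right)^{4}}{6561} \right)} + C$.

At $a = \frac{4}{5}$ the integrand is identically $0$, so $I(\frac{4}{5}) = 0$. The closed form gives $0$, hence $C = 0$.

Setting $a = 5$:
$$I = - \log{\left(\frac{10000}{81} \right)}.$$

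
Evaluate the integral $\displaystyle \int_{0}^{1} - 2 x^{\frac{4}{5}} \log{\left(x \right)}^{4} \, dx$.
$- \frac{50000}{19683}$

Begin with the known integral
$$J(a) = \int_{0}^{1} - 2 x^{a} \, dx = - \frac{2}{a + 1}.$$

Differentiating under the integral sign brings down a factor of $\ln x$:
$$\frac{dJ}{da} = \int_{0}^{1} - 2 x^{a} \log{\left(x \right)} \, dx = \frac{2}{\left(a + 1\right)^{2}}.$$

Repeating $4$ times in total — each differentiation brings down another $\ln x$ — gives
$$\frac{d^{4}J}{da^{4}} = \int_{0}^{1} - 2 x^{a} \log{\left(x \right)}^{4} \, dx = - \frac{48}{\left(a + 1\right)^{5}},$$
and the integrand here is exactly the target integrand, so $I = - \frac{48}{\left(a + 1\right)^{5}}$.

Setting $a = \frac{4}{5}$:
$$I = - \frac{50000}{19683}.$$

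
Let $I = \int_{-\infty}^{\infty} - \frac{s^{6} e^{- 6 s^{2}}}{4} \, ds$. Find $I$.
$- \frac{5 \sqrt{6} \sqrt{\pi}}{13824}$

Consider the simpler parametrised integral
$$J(a) = \int_{-\infty}^{\infty} - \frac{e^{- a s^{2}}}{4} \, ds = - \frac{\sqrt{\pi}}{4 \sqrt{a}}.$$

Differentiating under the integral sign brings down a factor of $(-s^2)$:
$$\frac{dJ}{da} = \int_{-\infty}^{\infty} \frac{s^{2} e^{- a s^{2}}}{4} \, ds = \frac{\sqrt{\pi}}{8 a^{\frac{3}{2}}}.$$

Repeating $3$ times in total — each differentiation brings down another $(-s^2)$ — gives
$$\frac{d^{3}J}{da^{3}} = \int_{-\infty}^{\infty} \frac{s^{6} e^{- a s^{2}}}{4} \, ds = \frac{15 \sqrt{\pi}}{32 a^{\frac{7}{2}}},$$
and the integrand here is $(-1)^{3}$ times the target integrand, so $I = (-1)^{3}\,\frac{d^{3}J}{da^{3}} = - \frac{15 \sqrt{\pi}}{32 a^{\frac{7}{2}}}$.

Setting $a = 6$:
$$I = - \frac{5 \sqrt{6} \sqrt{\pi}}{13824}.$$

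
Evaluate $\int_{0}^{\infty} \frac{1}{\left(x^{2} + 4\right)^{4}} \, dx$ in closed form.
$\frac{5 \pi}{4096}$

Begin with the known result
$$J(a) = \int_{0}^{\infty} \frac{1}{a^{2} + x^{2}} \, dx = \frac{\pi}{2 a}.$$

Differentiating under the integral sign with respect to $a$,
$$\frac{dJ}{da} = \int_{0}^{\infty} - \frac{2 a}{\left(a^{2} + x^{2}\right)^{2}} \, dx = - \frac{\pi}{2 a^{2}},$$
so $\int_{0}^{\infty} \frac{1}{\left(a^{2} + x^{2}\right)^{2}} \, dx = \frac{\pi}{4 a^{3}}$.

Repeating — each differentiation of $1/(x^2+a^2)^j$ produces $-2ja/(x^2+a^2)^{j+1}$ — and dividing through by $-2ja$ at each step yields, after $3$ differentiations in total,
$$\int_{0}^{\infty} \frac{1}{\left(a^{2} + x^{2}\right)^{4}} \, dx = \frac{5 \pi}{32 a^{7}}.$$

Setting $a = 2$:
$$I = \frac{5 \pi}{4096}.$$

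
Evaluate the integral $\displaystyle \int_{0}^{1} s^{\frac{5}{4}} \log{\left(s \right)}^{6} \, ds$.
$\frac{1310720}{531441}$

Consider the simpler parametrised integral
$$J(a) = \int_{0}^{1} s^{a} \, ds = \frac{1}{a + 1}.$$

Differentiating under the integral sign brings down a factor of $\ln s$:
$$\frac{dJ}{da} = \int_{0}^{1} s^{a} \log{\left(s \right)} \, ds = - \frac{1}{\left(a + 1\right)^{2}}.$$

Repeating $6$ times in total — each differentiation brings down another $\ln s$ — gives
$$\frac{d^{6}J}{da^{6}} = \int_{0}^{1} s^{a} \log{\left(s \right)}^{6} \, ds = \frac{720}{\left(a + 1\right)^{7}},$$
and the integrand here is exactly the target integrand, so $I = \frac{720}{\left(a + 1\right)^{7}}$.

Setting $a = \frac{5}{4}$:
$$I = \frac{1310720}{531441}.$$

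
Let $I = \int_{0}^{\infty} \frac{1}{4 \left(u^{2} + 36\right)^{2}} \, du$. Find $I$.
$\frac{\pi}{3456}$

Start from the standard arctangent integral
$$J(a) = \int_{0}^{\infty} \frac{1}{4 \left(a^{2} + u^{2}\right)} \, du = \frac{\pi}{8 a}.$$

Differentiating under the integral sign with respect to $a$,
$$\frac{dJ}{da} = \int_{0}^{\infty} - \frac{a}{2 \left(a^{2} + u^{2}\right)^{2}} \, du = - \frac{\pi}{8 a^{2}},$$
so $\int_{0}^{\infty} \frac{1}{4 \left(a^{2} + u^{2}\right)^{2}} \, du = \frac{\pi}{16 a^{3}}$.

Setting $a = 6$:
$$I = \frac{\pi}{3456}.$$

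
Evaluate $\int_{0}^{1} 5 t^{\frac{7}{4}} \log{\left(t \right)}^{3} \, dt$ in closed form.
$- \frac{7680}{14641}$

Consider the simpler parametrised integral
$$J(a) = \int_{0}^{1} 5 t^{a} \, dt = \frac{5}{a + 1}.$$

Differentiating under the integral sign brings down a factor of $\ln t$:
$$\frac{dJ}{da} = \int_{0}^{1} 5 t^{a} \log{\left(t \right)} \, dt = - \frac{5}{\left(a + 1\right)^{2}}.$$

Repeating $3$ times in total — each differentiation brings down another $\ln t$ — gives
$$\frac{d^{3}J}{da^{3}} = \int_{0}^{1} 5 t^{a} \log{\left(t \right)}^{3} \, dt = - \frac{30}{\left(a + 1\right)^{4}},$$
and the integrand here is exactly the target integrand, so $I = - \frac{30}{\left(a + 1\right)^{4}}$.

Setting $a = \frac{7}{4}$:
$$I = - \frac{7680}{14641}.$$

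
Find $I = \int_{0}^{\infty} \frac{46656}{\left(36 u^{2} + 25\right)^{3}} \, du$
$\frac{1458 \pi}{3125}$

Begin with the known result
$$J(a) = \int_{0}^{\infty} \frac{1}{a^{2} + u^{2}} \, du = \frac{\pi}{2 a}.$$

Differentiating under the integral sign with respect to $a$,
$$\frac{dJ}{da} = \int_{0}^{\infty} - \frac{2 a}{\left(a^{2} + u^{2}\right)^{2}} \, du = - \frac{\pi}{2 a^{2}},$$
so $\int_{0}^{\infty} \frac{1}{\left(a^{2} + u^{2}\right)^{2}} \, du = \frac{\pi}{4 a^{3}}$.

Repeating — each differentiation of $1/(u^2+a^2)^j$ produces $-2ja/(u^2+a^2)^{j+1}$ — and dividing through by $-2ja$ at each step yields, after $2$ differentiations in total,
$$\int_{0}^{\infty} \frac{1}{\left(a^{2} + u^{2}\right)^{3}} \, du = \frac{3 \pi}{16 a^{5}}.$$

Setting $a = \frac{5}{6}$:
$$I = \frac{1458 \pi}{3125}.$$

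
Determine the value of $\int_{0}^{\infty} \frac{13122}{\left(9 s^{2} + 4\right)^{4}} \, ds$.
$\frac{10935 \pi}{2048}$

Begin with the known result
$$J(a) = \int_{0}^{\infty} \frac{2}{a^{2} + s^{2}} \, ds = \frac{\pi}{a}.$$

Differentiating under the integral sign with respect to $a$,
$$\frac{dJ}{da} = \int_{0}^{\infty} - \frac{4 a}{\left(a^{2} + s^{2}\right)^{2}} \, ds = - \frac{\pi}{a^{2}},$$
so $\int_{0}^{\infty} \frac{2}{\left(a^{2} + s^{2}\right)^{2}} \, ds = \frac{\pi}{2 a^{3}}$.

Repeating — each differentiation of $1/(s^2+a^2)^j$ produces $-2ja/(s^2+a^2)^{j+1}$ — and dividing through by $-2ja$ at each step yields, after $3$ differentiations in total,
$$\int_{0}^{\infty} \frac{2}{\left(a^{2} + s^{2}\right)^{4}} \, ds = \frac{5 \pi}{16 a^{7}}.$$

Setting $a = \frac{2}{3}$:
$$I = \frac{10935 \pi}{2048}.$$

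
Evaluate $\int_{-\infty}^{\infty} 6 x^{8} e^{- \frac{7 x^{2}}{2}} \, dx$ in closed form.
$\frac{90 \sqrt{14} \sqrt{\pi}}{2401}$

Start from the elementary integral
$$J(a) = \int_{-\infty}^{\infty} 6 e^{- a x^{2}} \, dx = \frac{6 \sqrt{\pi}}{\sqrt{a}}.$$

Differentiating under the integral sign brings down a factor of $(-x^2)$:
$$\frac{dJ}{da} = \int_{-\infty}^{\infty} - 6 x^{2} e^{- a x^{2}} \, dx = - \frac{3 \sqrt{\pi}}{a^{\frac{3}{2}}}.$$

Repeating $4$ times in total — each differentiation brings down another $(-x^2)$ — gives
$$\frac{d^{4}J}{da^{4}} = \int_{-\infty}^{\infty} 6 x^{8} e^{- a x^{2}} \, dx = \frac{315 \sqrt{\pi}}{8 a^{\frac{9}{2}}},$$
and the integrand here is exactly the target integrand, so $I = \frac{315 \sqrt{\pi}}{8 a^{\frac{9}{2}}}$.

Setting $a = \frac{7}{2}$:
$$I = \frac{90 \sqrt{14} \sqrt{\pi}}{2401}.$$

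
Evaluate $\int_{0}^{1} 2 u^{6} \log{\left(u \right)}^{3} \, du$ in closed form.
$- \frac{12}{2401}$

Start from the elementary integral
$$J(a) = \int_{0}^{1} 2 u^{a} \, du = \frac{2}{a + 1}.$$

Differentiating under the integral sign brings down a factor of $\ln u$:
$$\frac{dJ}{da} = \int_{0}^{1} 2 u^{a} \log{\left(u \right)} \, du = - \frac{2}{\left(a + 1\right)^{2}}.$$

Repeating $3$ times in total — each differentiation brings down another $\ln u$ — gives
$$\frac{d^{3}J}{da^{3}} = \int_{0}^{1} 2 u^{a} \log{\left(u \right)}^{3} \, du = - \frac{12}{\left(a + 1\right)^{4}},$$
and the integrand here is exactly the target integrand, so $I = - \frac{12}{\left(a + 1\right)^{4}}$.

Setting $a = 6$:
$$I = - \frac{12}{2401}.$$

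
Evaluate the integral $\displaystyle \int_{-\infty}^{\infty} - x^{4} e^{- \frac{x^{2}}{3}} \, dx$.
$- \frac{27 \sqrt{3} \sqrt{\pi}}{4}$

Start from the elementary integral
$$J(a) = \int_{-\infty}^{\infty} - e^{- a x^{2}} \, dx = - \frac{\sqrt{\pi}}{\sqrt{a}}.$$

Differentiating under the integral sign brings down a factor of $(-x^2)$:
$$\frac{dJ}{da} = \int_{-\infty}^{\infty} x^{2} e^{- a x^{2}} \, dx = \frac{\sqrt{\pi}}{2 a^{\frac{3}{2}}}.$$

Repeating twice in total — each differentiation brings down another $(-x^2)$ — gives
$$\frac{d^{2}J}{da^{2}} = \int_{-\infty}^{\infty} - x^{4} e^{- a x^{2}} \, dx = - \frac{3 \sqrt{\pi}}{4 a^{\frac{5}{2}}},$$
and the integrand here is exactly the target integrand, so $I = - \frac{3 \sqrt{\pi}}{4 a^{\frac{5}{2}}}$.

Setting $a = \frac{1}{3}$:
$$I = - \frac{27 \sqrt{3} \sqrt{\pi}}{4}.$$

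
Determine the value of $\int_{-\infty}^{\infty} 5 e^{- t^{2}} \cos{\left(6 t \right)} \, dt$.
$\frac{5 \sqrt{\pi}}{e^{9}}$

Let $b$ denote the cosine frequency and define $I(b) = \int_{-\infty}^{\infty} 5 e^{- t^{2}} \cos{\left(b t \right)} \, dt$.

Differentiating under the integral sign,
$$I'(b) = \int_{-\infty}^{\infty} - 5 t e^{- t^{2}} \sin{\left(b t \right)} \, dt.$$

Integrate $\int_{-\infty}^{\infty} t \sin(b t)\, e^{- t^{2}}\, dt$ by parts with $u = \sin(b t)$ and $dv = t\, e^{- t^{2}}\, dt$, giving $v = - \frac{e^{- t^{2}}}{2}$. The boundary term vanishes and
$$\int_{-\infty}^{\infty} t \sin(b t)\, e^{- t^{2}}\, dt = \frac{b}{2} \int_{-\infty}^{\infty} \cos(b t)\, e^{- t^{2}}\, dt,$$
so $I'(b) = - \frac{b}{2}\, I(b)$.

This is a separable first-order ODE; solving with the initial condition $I(0) = \int_{-\infty}^{\infty} 5 e^{- t^{2}}\,dt = 5 \sqrt{\pi}$ gives
$$I(b) = 5 \sqrt{\pi} e^{- \frac{b^{2}}{4}}.$$

Setting $b = 6$:
$$I = \frac{5 \sqrt{\pi}}{e^{9}}.$$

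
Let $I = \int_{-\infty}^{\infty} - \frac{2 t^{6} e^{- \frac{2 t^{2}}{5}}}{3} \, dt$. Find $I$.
$- \frac{625 \sqrt{10} \sqrt{\pi}}{64}$

Consider the simpler parametrised integral
$$J(a) = \int_{-\infty}^{\infty} - \frac{2 e^{- a t^{2}}}{3} \, dt = - \frac{2 \sqrt{\pi}}{3 \sqrt{a}}.$$

Differentiating under the integral sign brings down a factor of $(-t^2)$:
$$\frac{dJ}{da} = \int_{-\infty}^{\infty} \frac{2 t^{2} e^{- a t^{2}}}{3} \, dt = \frac{\sqrt{\pi}}{3 a^{\frac{3}{2}}}.$$

Repeating $3$ times in total — each differentiation brings down another $(-t^2)$ — gives
$$\frac{d^{3}J}{da^{3}} = \int_{-\infty}^{\infty} \frac{2 t^{6} e^{- a t^{2}}}{3} \, dt = \frac{5 \sqrt{\pi}}{4 a^{\frac{7}{2}}},$$
and the integrand here is $(-1)^{3}$ times the target integrand, so $I = (-1)^{3}\,\frac{d^{3}J}{da^{3}} = - \frac{5 \sqrt{\pi}}{4 a^{\frac{7}{2}}}$.

Setting $a = \frac{2}{5}$:
$$I = - \frac{625 \sqrt{10} \sqrt{\pi}}{64}.$$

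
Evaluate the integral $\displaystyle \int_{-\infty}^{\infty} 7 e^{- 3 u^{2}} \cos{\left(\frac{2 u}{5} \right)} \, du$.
$\frac{7 \sqrt{3} \sqrt{\pi}}{3 e^{\frac{1}{75}}}$

Define $I(b) = \int_{-\infty}^{\infty} 7 e^{- 3 u^{2}} \cos{\left(b u \right)} \, du$.

Differentiating under the integral sign,
$$I'(b) = \int_{-\infty}^{\infty} - 7 u e^{- 3 u^{2}} \sin{\left(b u \right)} \, du.$$

Integrate $\int_{-\infty}^{\infty} u \sin(b u)\, e^{- 3 u^{2}}\, du$ by parts with $w = \sin(b u)$ and $dv = u\, e^{- 3 u^{2}}\, du$, giving $v = - \frac{e^{- 3 u^{2}}}{6}$. The boundary term vanishes and
$$\int_{-\infty}^{\infty} u \sin(b u)\, e^{- 3 u^{2}}\, du = \frac{b}{6} \int_{-\infty}^{\infty} \cos(b u)\, e^{- 3 u^{2}}\, du,$$
so $I'(b) = - \frac{b}{6}\, I(b)$.

This is a separable first-order ODE; solving with the initial condition $I(0) = \int_{-\infty}^{\infty} 7 e^{- 3 u^{2}}\,du = \frac{7 \sqrt{3} \sqrt{\pi}}{3}$ gives
$$I(b) = \frac{7 \sqrt{3} \sqrt{\pi} e^{- \frac{b^{2}}{12}}}{3}.$$

Setting $b = \frac{2}{5}$:
$$I = \frac{7 \sqrt{3} \sqrt{\pi}}{3 e^{\frac{1}{75}}}.$$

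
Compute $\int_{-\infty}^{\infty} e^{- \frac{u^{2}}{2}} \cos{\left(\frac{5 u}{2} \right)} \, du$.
$\frac{\sqrt{2} \sqrt{\pi}}{e^{\frac{25}{8}}}$

Treat the cosine frequency as a parameter and define $I(b) = \int_{-\infty}^{\infty} e^{- \frac{u^{2}}{2}} \cos{\left(b u \right)} \, du$.

Differentiating under the integral sign,
$$I'(b) = \int_{-\infty}^{\infty} - u e^{- \frac{u^{2}}{2}} \sin{\left(b u \right)} \, du.$$

Integrate $\int_{-\infty}^{\infty} u \sin(b u)\, e^{- \frac{u^{2}}{2}}\, du$ by parts with $w = \sin(b u)$ and $dv = u\, e^{- \frac{u^{2}}{2}}\, du$, giving $v = - e^{- \frac{u^{2}}{2}}$. The boundary term vanishes and
$$\int_{-\infty}^{\infty} u \sin(b u)\, e^{- \frac{u^{2}}{2}}\, du = b \int_{-\infty}^{\infty} \cos(b u)\, e^{- \frac{u^{2}}{2}}\, du,$$
so $I'(b) = - b\, I(b)$.

This is a separable first-order ODE; solving with the initial condition $I(0) = \int_{-\infty}^{\infty} e^{- \frac{u^{2}}{2}}\,du = \sqrt{2} \sqrt{\pi}$ gives
$$I(b) = \sqrt{2} \sqrt{\pi} e^{- \frac{b^{2}}{2}}.$$

Setting $b = \frac{5}{2}$:
$$I = \frac{\sqrt{2} \sqrt{\pi}}{e^{\frac{25}{8}}}.$$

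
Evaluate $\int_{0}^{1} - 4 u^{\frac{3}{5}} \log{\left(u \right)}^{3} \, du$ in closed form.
$\frac{1875}{512}$

Start from the elementary integral
$$J(a) = \int_{0}^{1} - 4 u^{a} \, du = - \frac{4}{a + 1}.$$

Differentiating under the integral sign brings down a factor of $\ln u$:
$$\frac{dJ}{da} = \int_{0}^{1} - 4 u^{a} \log{\left(u \right)} \, du = \frac{4}{\left(a + 1\right)^{2}}.$$

Repeating $3$ times in total — each differentiation brings down another $\ln u$ — gives
$$\frac{d^{3}J}{da^{3}} = \int_{0}^{1} - 4 u^{a} \log{\left(u \right)}^{3} \, du = \frac{24}{\left(a + 1\right)^{4}},$$
and the integrand here is exactly the target integrand, so $I = \frac{24}{\left(a + 1\right)^{4}}$.

Setting $a = \frac{3}{5}$:
$$I = \frac{1875}{512}.$$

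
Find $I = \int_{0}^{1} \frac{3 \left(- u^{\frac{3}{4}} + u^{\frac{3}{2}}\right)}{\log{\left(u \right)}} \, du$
$\log{\left(\frac{1000}{343} \right)}$

Introduce a parameter $a$ in the exponent: let $I(a) = \int_{0}^{1} \frac{3 \left(- u^{\frac{3}{4}} + u^{a}\right)}{\log{\left(u \right)}} \, du$.

Since $\dfrac{\partial}{\partial a}\,u^{a} = u^{a} \ln u$, the $\ln u$ in the denominator cancels and
$$\frac{dI}{da} = \int_{0}^{1} 3 u^{a} \, du = 3 \left[\frac{u^{a+1}}{a+1}\right]_0^1 = \frac{3}{a + 1}.$$

Integrating with respect to $a$ gives $I(a) = \log{\left(\frac{64 \left(a + 1\right)^{3}}{343} \right)} + C$.

At $a = \frac{3}{4}$ the integrand is identically $0$, so $I(\frac{3}{4}) = 0$. The closed form gives $0$, hence $C = 0$.

Setting $a = \frac{3}{2}$:
$$I = \log{\left(\frac{1000}{343} \right)}.$$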